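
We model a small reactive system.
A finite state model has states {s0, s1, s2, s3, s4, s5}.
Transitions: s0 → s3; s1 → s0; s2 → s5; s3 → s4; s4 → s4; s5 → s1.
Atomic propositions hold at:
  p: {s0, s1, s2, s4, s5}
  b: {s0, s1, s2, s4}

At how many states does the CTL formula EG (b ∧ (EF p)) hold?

EF p: least fixpoint, start Z0 = {s0, s1, s2, s4, s5}, add states with some successor in Z. Z1 = {s0, s1, s2, s3, s4, s5}; fixed.
Sat(EF p) = {s0, s1, s2, s3, s4, s5}
Sat(b ∧ (EF p)) = {s0, s1, s2, s4}
EG (b ∧ (EF p)): greatest fixpoint, start Z0 = {s0, s1, s2, s4}, keep only states in Sat with some successor in Z. Z1 = {s1, s4}; Z2 = {s4}; fixed.
Sat(EG (b ∧ (EF p))) = {s4}
|Sat(EG (b ∧ (EF p)))| = |{s4}| = 1.

1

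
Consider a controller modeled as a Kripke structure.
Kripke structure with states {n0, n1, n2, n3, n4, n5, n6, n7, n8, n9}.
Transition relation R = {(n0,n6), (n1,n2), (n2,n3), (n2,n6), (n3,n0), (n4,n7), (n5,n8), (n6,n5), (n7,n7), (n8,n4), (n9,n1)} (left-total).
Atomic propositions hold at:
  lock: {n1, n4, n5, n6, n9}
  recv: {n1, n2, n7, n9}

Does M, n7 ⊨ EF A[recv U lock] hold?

No

A[recv U lock]: least fixpoint, start Z0 = Sat(lock) = {n1, n4, n5, n6, n9}, add states in Sat(recv) with every successor in Z. Already a fixed point.
Sat(A[recv U lock]) = {n1, n4, n5, n6, n9}
EF A[recv U lock]: least fixpoint, start Z0 = {n1, n4, n5, n6, n9}, add states with some successor in Z. Z1 = {n0, n1, n2, n4, n5, n6, n8, n9}; Z2 = {n0, n1, n2, n3, n4, n5, n6, n8, n9}; fixed.
Sat(EF A[recv U lock]) = {n0, n1, n2, n3, n4, n5, n6, n8, n9}
n7 ∉ Sat(EF A[recv U lock]) = {n0, n1, n2, n3, n4, n5, n6, n8, n9}, so the formula does not hold at n7.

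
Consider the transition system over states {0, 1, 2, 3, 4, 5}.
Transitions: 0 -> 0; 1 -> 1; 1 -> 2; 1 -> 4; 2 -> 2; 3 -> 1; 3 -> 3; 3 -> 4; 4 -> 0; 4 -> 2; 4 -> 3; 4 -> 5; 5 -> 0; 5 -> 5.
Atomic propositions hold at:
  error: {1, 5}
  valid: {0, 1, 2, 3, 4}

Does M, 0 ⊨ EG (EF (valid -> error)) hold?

No

Sat(valid -> error) = {1, 5}
EF (valid -> error): least fixpoint, start Z0 = {1, 5}, add states with some successor in Z. Z1 = {1, 3, 4, 5}; fixed.
Sat(EF (valid -> error)) = {1, 3, 4, 5}
EG (EF (valid -> error)): greatest fixpoint, start Z0 = {1, 3, 4, 5}, keep only states in Sat with some successor in Z. Already a fixed point.
Sat(EG (EF (valid -> error))) = {1, 3, 4, 5}
0 ∉ Sat(EG (EF (valid -> error))) = {1, 3, 4, 5}, so the formula does not hold at 0.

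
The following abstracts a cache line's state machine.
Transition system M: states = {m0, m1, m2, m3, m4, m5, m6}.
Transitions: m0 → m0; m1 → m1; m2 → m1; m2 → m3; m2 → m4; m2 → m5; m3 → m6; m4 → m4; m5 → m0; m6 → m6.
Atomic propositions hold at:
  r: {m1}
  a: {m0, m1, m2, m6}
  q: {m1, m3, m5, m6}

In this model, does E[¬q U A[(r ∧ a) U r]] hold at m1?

Yes

Sat(¬q) = {m0, m2, m4}
Sat(r ∧ a) = {m1}
A[(r ∧ a) U r]: least fixpoint, start Z0 = Sat(r) = {m1}, add states in Sat(r ∧ a) with every successor in Z. Already a fixed point.
Sat(A[(r ∧ a) U r]) = {m1}
E[¬q U A[(r ∧ a) U r]]: least fixpoint, start Z0 = Sat(A[(r ∧ a) U r]) = {m1}, add states in Sat(¬q) with some successor in Z. Z1 = {m1, m2}; fixed.
Sat(E[¬q U A[(r ∧ a) U r]]) = {m1, m2}
m1 ∈ Sat(E[¬q U A[(r ∧ a) U r]]) = {m1, m2}, so the formula holds at m1.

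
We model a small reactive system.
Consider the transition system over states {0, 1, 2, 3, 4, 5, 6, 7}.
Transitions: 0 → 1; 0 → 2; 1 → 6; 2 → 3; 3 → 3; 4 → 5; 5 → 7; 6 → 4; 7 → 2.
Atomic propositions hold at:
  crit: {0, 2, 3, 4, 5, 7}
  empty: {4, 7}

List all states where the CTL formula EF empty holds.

{0, 1, 4, 5, 6, 7}

EF empty: least fixpoint, start Z0 = {4, 7}, add states with some successor in Z. Z1 = {4, 5, 6, 7}; Z2 = {1, 4, 5, 6, 7}; Z3 = {0, 1, 4, 5, 6, 7}; fixed.
Sat(EF empty) = {0, 1, 4, 5, 6, 7}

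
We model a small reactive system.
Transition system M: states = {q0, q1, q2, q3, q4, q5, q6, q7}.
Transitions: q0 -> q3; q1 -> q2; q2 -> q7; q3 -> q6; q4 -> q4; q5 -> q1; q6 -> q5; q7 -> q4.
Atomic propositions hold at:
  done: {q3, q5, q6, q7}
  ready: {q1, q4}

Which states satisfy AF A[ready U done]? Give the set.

A[ready U done]: least fixpoint, start Z0 = Sat(done) = {q3, q5, q6, q7}, add states in Sat(ready) with every successor in Z. Already a fixed point.
Sat(A[ready U done]) = {q3, q5, q6, q7}
AF A[ready U done]: least fixpoint, start Z0 = {q3, q5, q6, q7}, add states with every successor in Z. Z1 = {q0, q2, q3, q5, q6, q7}; Z2 = {q0, q1, q2, q3, q5, q6, q7}; fixed.
Sat(AF A[ready U done]) = {q0, q1, q2, q3, q5, q6, q7}

{q0, q1, q2, q3, q5, q6, q7}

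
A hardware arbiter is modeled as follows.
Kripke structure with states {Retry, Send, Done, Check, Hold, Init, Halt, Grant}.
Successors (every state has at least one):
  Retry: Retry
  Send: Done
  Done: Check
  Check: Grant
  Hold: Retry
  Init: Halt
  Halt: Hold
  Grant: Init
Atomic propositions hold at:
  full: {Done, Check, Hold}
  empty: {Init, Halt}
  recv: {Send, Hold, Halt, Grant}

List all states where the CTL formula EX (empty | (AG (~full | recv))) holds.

{Retry, Check, Hold, Init, Halt, Grant}

Sat(~full) = {Retry, Send, Init, Halt, Grant}
Sat(~full | recv) = {Retry, Send, Hold, Init, Halt, Grant}
AG (~full | recv): greatest fixpoint, start Z0 = {Retry, Send, Hold, Init, Halt, Grant}, keep only states in Sat with every successor in Z. Z1 = {Retry, Hold, Init, Halt, Grant}; fixed.
Sat(AG (~full | recv)) = {Retry, Hold, Init, Halt, Grant}
Sat(empty | (AG (~full | recv))) = {Retry, Hold, Init, Halt, Grant}
Sat(EX (empty | (AG (~full | recv)))) = {s : some successor in {Retry, Hold, Init, Halt, Grant}} = {Retry, Check, Hold, Init, Halt, Grant}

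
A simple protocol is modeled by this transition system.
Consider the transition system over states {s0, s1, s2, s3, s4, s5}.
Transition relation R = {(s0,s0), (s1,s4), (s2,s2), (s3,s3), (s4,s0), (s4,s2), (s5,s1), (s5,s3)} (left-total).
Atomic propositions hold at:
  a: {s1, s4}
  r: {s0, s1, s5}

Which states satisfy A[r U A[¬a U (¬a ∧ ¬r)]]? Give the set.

{s2, s3}

Sat(¬a) = {s0, s2, s3, s5}
Sat(¬r) = {s2, s3, s4}
Sat(¬a ∧ ¬r) = {s2, s3}
A[¬a U (¬a ∧ ¬r)]: least fixpoint, start Z0 = Sat((¬a ∧ ¬r)) = {s2, s3}, add states in Sat(¬a) with every successor in Z. Already a fixed point.
Sat(A[¬a U (¬a ∧ ¬r)]) = {s2, s3}
A[r U A[¬a U (¬a ∧ ¬r)]]: least fixpoint, start Z0 = Sat(A[¬a U (¬a ∧ ¬r)]) = {s2, s3}, add states in Sat(r) with every successor in Z. Already a fixed point.
Sat(A[r U A[¬a U (¬a ∧ ¬r)]]) = {s2, s3}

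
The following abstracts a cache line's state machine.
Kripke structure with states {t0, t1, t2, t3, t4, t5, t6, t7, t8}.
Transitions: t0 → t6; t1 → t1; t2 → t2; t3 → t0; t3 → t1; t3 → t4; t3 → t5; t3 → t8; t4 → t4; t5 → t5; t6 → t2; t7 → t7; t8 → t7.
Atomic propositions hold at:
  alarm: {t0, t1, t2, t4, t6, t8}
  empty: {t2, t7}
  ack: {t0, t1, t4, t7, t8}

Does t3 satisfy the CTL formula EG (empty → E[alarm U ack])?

E[alarm U ack]: least fixpoint, start Z0 = Sat(ack) = {t0, t1, t4, t7, t8}, add states in Sat(alarm) with some successor in Z. Already a fixed point.
Sat(E[alarm U ack]) = {t0, t1, t4, t7, t8}
Sat(empty → E[alarm U ack]) = {t0, t1, t3, t4, t5, t6, t7, t8}
EG (empty → E[alarm U ack]): greatest fixpoint, start Z0 = {t0, t1, t3, t4, t5, t6, t7, t8}, keep only states in Sat with some successor in Z. Z1 = {t0, t1, t3, t4, t5, t7, t8}; Z2 = {t1, t3, t4, t5, t7, t8}; fixed.
Sat(EG (empty → E[alarm U ack])) = {t1, t3, t4, t5, t7, t8}
t3 ∈ Sat(EG (empty → E[alarm U ack])) = {t1, t3, t4, t5, t7, t8}, so the formula holds at t3.

Yes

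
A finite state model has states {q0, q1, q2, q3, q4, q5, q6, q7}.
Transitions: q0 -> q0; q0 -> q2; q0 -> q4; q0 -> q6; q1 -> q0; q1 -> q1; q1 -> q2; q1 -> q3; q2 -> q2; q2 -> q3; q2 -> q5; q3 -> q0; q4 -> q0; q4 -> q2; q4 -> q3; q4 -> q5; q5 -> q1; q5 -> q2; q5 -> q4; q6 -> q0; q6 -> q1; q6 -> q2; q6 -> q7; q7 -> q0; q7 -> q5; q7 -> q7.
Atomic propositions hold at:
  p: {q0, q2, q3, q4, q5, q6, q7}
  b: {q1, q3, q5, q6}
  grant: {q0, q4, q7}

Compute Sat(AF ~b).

{q0, q2, q3, q4, q7}

Sat(~b) = {q0, q2, q4, q7}
AF ~b: least fixpoint, start Z0 = {q0, q2, q4, q7}, add states with every successor in Z. Z1 = {q0, q2, q3, q4, q7}; fixed.
Sat(AF ~b) = {q0, q2, q3, q4, q7}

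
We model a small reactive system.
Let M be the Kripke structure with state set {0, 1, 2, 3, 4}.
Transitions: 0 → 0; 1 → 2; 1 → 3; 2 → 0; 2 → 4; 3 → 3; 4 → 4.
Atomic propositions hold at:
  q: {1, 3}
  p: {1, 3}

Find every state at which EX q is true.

{1, 3}

Sat(EX q) = {s : some successor in {1, 3}} = {1, 3}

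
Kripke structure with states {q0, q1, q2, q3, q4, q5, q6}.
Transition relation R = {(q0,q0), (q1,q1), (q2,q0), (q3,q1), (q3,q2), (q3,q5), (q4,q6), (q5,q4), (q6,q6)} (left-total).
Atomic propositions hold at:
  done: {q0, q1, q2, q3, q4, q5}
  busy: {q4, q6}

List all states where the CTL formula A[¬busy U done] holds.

Sat(¬busy) = {q0, q1, q2, q3, q5}
A[¬busy U done]: least fixpoint, start Z0 = Sat(done) = {q0, q1, q2, q3, q4, q5}, add states in Sat(¬busy) with every successor in Z. Already a fixed point.
Sat(A[¬busy U done]) = {q0, q1, q2, q3, q4, q5}

{q0, q1, q2, q3, q4, q5}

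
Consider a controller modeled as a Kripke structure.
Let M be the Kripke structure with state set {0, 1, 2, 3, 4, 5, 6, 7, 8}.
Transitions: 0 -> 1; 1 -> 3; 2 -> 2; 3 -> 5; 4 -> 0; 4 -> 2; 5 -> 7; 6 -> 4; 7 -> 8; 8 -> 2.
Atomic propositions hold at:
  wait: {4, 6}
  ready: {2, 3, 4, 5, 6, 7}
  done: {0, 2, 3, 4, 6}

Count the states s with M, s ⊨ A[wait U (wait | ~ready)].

Sat(~ready) = {0, 1, 8}
Sat(wait | ~ready) = {0, 1, 4, 6, 8}
A[wait U (wait | ~ready)]: least fixpoint, start Z0 = Sat((wait | ~ready)) = {0, 1, 4, 6, 8}, add states in Sat(wait) with every successor in Z. Already a fixed point.
Sat(A[wait U (wait | ~ready)]) = {0, 1, 4, 6, 8}
|Sat(A[wait U (wait | ~ready)])| = |{0, 1, 4, 6, 8}| = 5.

5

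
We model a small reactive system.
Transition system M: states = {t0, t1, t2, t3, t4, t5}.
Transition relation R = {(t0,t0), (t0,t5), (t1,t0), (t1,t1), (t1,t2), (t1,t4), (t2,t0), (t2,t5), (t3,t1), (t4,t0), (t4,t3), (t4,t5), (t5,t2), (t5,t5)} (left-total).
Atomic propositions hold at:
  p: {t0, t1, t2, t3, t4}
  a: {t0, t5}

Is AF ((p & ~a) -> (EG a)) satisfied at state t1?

Sat(~a) = {t1, t2, t3, t4}
Sat(p & ~a) = {t1, t2, t3, t4}
EG a: greatest fixpoint, start Z0 = {t0, t5}, keep only states in Sat with some successor in Z. Already a fixed point.
Sat(EG a) = {t0, t5}
Sat((p & ~a) -> (EG a)) = {t0, t5}
AF ((p & ~a) -> (EG a)): least fixpoint, start Z0 = {t0, t5}, add states with every successor in Z. Z1 = {t0, t2, t5}; fixed.
Sat(AF ((p & ~a) -> (EG a))) = {t0, t2, t5}
t1 ∉ Sat(AF ((p & ~a) -> (EG a))) = {t0, t2, t5}, so the formula does not hold at t1.

No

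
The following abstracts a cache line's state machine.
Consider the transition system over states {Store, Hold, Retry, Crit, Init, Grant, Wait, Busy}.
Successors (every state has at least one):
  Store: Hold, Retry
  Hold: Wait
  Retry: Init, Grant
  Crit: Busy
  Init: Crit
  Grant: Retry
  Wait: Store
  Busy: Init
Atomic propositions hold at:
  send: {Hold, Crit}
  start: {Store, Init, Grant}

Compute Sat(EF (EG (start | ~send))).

Sat(~send) = {Store, Retry, Init, Grant, Wait, Busy}
Sat(start | ~send) = {Store, Retry, Init, Grant, Wait, Busy}
EG (start | ~send): greatest fixpoint, start Z0 = {Store, Retry, Init, Grant, Wait, Busy}, keep only states in Sat with some successor in Z. Z1 = {Store, Retry, Grant, Wait, Busy}; Z2 = {Store, Retry, Grant, Wait}; fixed.
Sat(EG (start | ~send)) = {Store, Retry, Grant, Wait}
EF (EG (start | ~send)): least fixpoint, start Z0 = {Store, Retry, Grant, Wait}, add states with some successor in Z. Z1 = {Store, Hold, Retry, Grant, Wait}; fixed.
Sat(EF (EG (start | ~send))) = {Store, Hold, Retry, Grant, Wait}

{Store, Hold, Retry, Grant, Wait}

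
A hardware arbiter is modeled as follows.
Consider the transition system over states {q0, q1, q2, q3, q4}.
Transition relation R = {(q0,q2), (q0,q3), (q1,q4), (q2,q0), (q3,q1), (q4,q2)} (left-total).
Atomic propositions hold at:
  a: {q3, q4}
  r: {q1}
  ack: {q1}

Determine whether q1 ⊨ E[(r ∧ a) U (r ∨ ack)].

Sat(r ∧ a) = ∅
Sat(r ∨ ack) = {q1}
E[(r ∧ a) U (r ∨ ack)]: least fixpoint, start Z0 = Sat((r ∨ ack)) = {q1}, add states in Sat(r ∧ a) with some successor in Z. Already a fixed point.
Sat(E[(r ∧ a) U (r ∨ ack)]) = {q1}
q1 ∈ Sat(E[(r ∧ a) U (r ∨ ack)]) = {q1}, so the formula holds at q1.

Yes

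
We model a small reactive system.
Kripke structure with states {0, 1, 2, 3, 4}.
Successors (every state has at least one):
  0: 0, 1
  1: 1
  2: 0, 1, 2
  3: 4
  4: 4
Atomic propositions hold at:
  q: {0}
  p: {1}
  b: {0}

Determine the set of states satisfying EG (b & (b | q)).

{0}

Sat(b | q) = {0}
Sat(b & (b | q)) = {0}
EG (b & (b | q)): greatest fixpoint, start Z0 = {0}, keep only states in Sat with some successor in Z. Already a fixed point.
Sat(EG (b & (b | q))) = {0}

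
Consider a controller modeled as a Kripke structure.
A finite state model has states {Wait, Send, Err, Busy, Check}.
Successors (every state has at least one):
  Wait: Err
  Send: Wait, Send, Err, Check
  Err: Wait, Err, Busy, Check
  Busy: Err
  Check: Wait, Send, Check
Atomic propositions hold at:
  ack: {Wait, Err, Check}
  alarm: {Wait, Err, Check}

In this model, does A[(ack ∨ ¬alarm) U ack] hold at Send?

Sat(¬alarm) = {Send, Busy}
Sat(ack ∨ ¬alarm) = {Wait, Send, Err, Busy, Check}
A[(ack ∨ ¬alarm) U ack]: least fixpoint, start Z0 = Sat(ack) = {Wait, Err, Check}, add states in Sat(ack ∨ ¬alarm) with every successor in Z. Z1 = {Wait, Err, Busy, Check}; fixed.
Sat(A[(ack ∨ ¬alarm) U ack]) = {Wait, Err, Busy, Check}
Send ∉ Sat(A[(ack ∨ ¬alarm) U ack]) = {Wait, Err, Busy, Check}, so the formula does not hold at Send.

No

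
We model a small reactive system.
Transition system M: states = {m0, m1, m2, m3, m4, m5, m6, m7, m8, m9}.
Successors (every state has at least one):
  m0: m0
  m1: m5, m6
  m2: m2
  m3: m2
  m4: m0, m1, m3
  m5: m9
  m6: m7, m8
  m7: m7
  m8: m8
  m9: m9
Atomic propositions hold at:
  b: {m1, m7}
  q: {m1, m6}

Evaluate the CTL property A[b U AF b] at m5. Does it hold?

No

AF b: least fixpoint, start Z0 = {m1, m7}, add states with every successor in Z. Already a fixed point.
Sat(AF b) = {m1, m7}
A[b U AF b]: least fixpoint, start Z0 = Sat(AF b) = {m1, m7}, add states in Sat(b) with every successor in Z. Already a fixed point.
Sat(A[b U AF b]) = {m1, m7}
m5 ∉ Sat(A[b U AF b]) = {m1, m7}, so the formula does not hold at m5.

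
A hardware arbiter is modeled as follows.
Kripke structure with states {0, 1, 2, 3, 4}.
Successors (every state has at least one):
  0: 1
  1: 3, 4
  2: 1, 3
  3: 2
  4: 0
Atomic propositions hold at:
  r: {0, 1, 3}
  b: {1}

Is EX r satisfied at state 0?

Yes

Sat(EX r) = {s : some successor in {0, 1, 3}} = {0, 1, 2, 4}
0 ∈ Sat(EX r) = {0, 1, 2, 4}, so the formula holds at 0.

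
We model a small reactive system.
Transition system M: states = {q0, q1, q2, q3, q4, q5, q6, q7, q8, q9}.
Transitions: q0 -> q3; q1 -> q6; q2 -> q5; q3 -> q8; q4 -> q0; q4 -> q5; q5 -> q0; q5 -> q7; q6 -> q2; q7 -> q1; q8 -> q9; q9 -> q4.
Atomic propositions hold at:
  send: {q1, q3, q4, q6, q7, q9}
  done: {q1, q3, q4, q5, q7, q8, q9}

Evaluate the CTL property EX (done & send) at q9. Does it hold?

Sat(done & send) = {q1, q3, q4, q7, q9}
Sat(EX (done & send)) = {s : some successor in {q1, q3, q4, q7, q9}} = {q0, q5, q7, q8, q9}
q9 ∈ Sat(EX (done & send)) = {q0, q5, q7, q8, q9}, so the formula holds at q9.

Yes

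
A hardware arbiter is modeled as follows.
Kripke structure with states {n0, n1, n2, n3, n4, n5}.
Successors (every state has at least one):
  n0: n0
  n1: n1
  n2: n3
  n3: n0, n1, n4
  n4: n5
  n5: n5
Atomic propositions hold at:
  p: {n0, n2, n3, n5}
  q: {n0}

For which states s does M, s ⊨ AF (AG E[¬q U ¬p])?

{n1}

Sat(¬q) = {n1, n2, n3, n4, n5}
Sat(¬p) = {n1, n4}
E[¬q U ¬p]: least fixpoint, start Z0 = Sat(¬p) = {n1, n4}, add states in Sat(¬q) with some successor in Z. Z1 = {n1, n3, n4}; Z2 = {n1, n2, n3, n4}; fixed.
Sat(E[¬q U ¬p]) = {n1, n2, n3, n4}
AG E[¬q U ¬p]: greatest fixpoint, start Z0 = {n1, n2, n3, n4}, keep only states in Sat with every successor in Z. Z1 = {n1, n2}; Z2 = {n1}; fixed.
Sat(AG E[¬q U ¬p]) = {n1}
AF (AG E[¬q U ¬p]): least fixpoint, start Z0 = {n1}, add states with every successor in Z. Already a fixed point.
Sat(AF (AG E[¬q U ¬p])) = {n1}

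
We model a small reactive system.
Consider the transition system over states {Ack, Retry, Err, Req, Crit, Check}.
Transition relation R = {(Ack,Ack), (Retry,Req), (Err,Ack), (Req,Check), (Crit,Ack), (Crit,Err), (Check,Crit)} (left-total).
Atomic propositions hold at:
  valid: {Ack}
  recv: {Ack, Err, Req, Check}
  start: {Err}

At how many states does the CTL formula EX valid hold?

Sat(EX valid) = {s : some successor in {Ack}} = {Ack, Err, Crit}
|Sat(EX valid)| = |{Ack, Err, Crit}| = 3.

3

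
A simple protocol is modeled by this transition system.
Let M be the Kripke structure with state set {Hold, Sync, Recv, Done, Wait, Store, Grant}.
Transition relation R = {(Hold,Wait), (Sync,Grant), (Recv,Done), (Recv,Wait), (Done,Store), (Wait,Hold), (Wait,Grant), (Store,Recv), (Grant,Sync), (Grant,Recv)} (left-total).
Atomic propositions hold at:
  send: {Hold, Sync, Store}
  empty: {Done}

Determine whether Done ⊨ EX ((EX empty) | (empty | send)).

Yes

Sat(EX empty) = {s : some successor in {Done}} = {Recv}
Sat(empty | send) = {Hold, Sync, Done, Store}
Sat((EX empty) | (empty | send)) = {Hold, Sync, Recv, Done, Store}
Sat(EX ((EX empty) | (empty | send))) = {s : some successor in {Hold, Sync, Recv, Done, Store}} = {Recv, Done, Wait, Store, Grant}
Done ∈ Sat(EX ((EX empty) | (empty | send))) = {Recv, Done, Wait, Store, Grant}, so the formula holds at Done.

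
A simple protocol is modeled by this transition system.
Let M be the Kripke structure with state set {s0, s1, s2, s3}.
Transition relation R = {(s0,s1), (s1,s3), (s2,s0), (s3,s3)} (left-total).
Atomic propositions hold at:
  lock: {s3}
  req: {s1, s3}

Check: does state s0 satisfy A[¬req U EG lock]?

Sat(¬req) = {s0, s2}
EG lock: greatest fixpoint, start Z0 = {s3}, keep only states in Sat with some successor in Z. Already a fixed point.
Sat(EG lock) = {s3}
A[¬req U EG lock]: least fixpoint, start Z0 = Sat(EG lock) = {s3}, add states in Sat(¬req) with every successor in Z. Already a fixed point.
Sat(A[¬req U EG lock]) = {s3}
s0 ∉ Sat(A[¬req U EG lock]) = {s3}, so the formula does not hold at s0.

No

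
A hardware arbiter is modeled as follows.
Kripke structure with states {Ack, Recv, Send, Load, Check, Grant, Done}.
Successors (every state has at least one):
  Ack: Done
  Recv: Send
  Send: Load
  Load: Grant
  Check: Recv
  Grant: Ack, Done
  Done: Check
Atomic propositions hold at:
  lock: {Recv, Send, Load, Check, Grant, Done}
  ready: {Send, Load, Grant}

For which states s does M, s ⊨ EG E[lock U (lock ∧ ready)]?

Sat(lock ∧ ready) = {Send, Load, Grant}
E[lock U (lock ∧ ready)]: least fixpoint, start Z0 = Sat((lock ∧ ready)) = {Send, Load, Grant}, add states in Sat(lock) with some successor in Z. Z1 = {Recv, Send, Load, Grant}; Z2 = {Recv, Send, Load, Check, Grant}; Z3 = {Recv, Send, Load, Check, Grant, Done}; fixed.
Sat(E[lock U (lock ∧ ready)]) = {Recv, Send, Load, Check, Grant, Done}
EG E[lock U (lock ∧ ready)]: greatest fixpoint, start Z0 = {Recv, Send, Load, Check, Grant, Done}, keep only states in Sat with some successor in Z. Already a fixed point.
Sat(EG E[lock U (lock ∧ ready)]) = {Recv, Send, Load, Check, Grant, Done}

{Recv, Send, Load, Check, Grant, Done}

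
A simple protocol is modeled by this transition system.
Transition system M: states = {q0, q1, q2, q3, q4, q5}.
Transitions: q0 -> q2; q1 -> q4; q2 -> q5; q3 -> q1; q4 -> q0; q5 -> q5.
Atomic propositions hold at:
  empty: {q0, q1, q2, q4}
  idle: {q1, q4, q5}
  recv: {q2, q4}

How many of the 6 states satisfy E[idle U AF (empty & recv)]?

Sat(empty & recv) = {q2, q4}
AF (empty & recv): least fixpoint, start Z0 = {q2, q4}, add states with every successor in Z. Z1 = {q0, q1, q2, q4}; Z2 = {q0, q1, q2, q3, q4}; fixed.
Sat(AF (empty & recv)) = {q0, q1, q2, q3, q4}
E[idle U AF (empty & recv)]: least fixpoint, start Z0 = Sat(AF (empty & recv)) = {q0, q1, q2, q3, q4}, add states in Sat(idle) with some successor in Z. Already a fixed point.
Sat(E[idle U AF (empty & recv)]) = {q0, q1, q2, q3, q4}
|Sat(E[idle U AF (empty & recv)])| = |{q0, q1, q2, q3, q4}| = 5.

5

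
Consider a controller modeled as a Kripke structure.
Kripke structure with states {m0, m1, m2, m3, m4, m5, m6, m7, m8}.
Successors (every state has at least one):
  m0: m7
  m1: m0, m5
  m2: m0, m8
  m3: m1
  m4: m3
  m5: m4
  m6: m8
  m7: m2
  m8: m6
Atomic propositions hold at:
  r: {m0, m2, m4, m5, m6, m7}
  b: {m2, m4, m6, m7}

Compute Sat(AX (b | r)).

Sat(b | r) = {m0, m2, m4, m5, m6, m7}
Sat(AX (b | r)) = {s : every successor in {m0, m2, m4, m5, m6, m7}} = {m0, m1, m5, m7, m8}

{m0, m1, m5, m7, m8}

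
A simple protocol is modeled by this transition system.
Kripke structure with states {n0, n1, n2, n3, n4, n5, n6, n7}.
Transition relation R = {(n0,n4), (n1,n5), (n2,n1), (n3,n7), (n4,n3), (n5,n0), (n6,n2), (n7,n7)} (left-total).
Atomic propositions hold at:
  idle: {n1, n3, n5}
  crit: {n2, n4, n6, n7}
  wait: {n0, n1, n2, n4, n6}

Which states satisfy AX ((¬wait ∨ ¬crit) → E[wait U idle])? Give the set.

{n0, n1, n2, n4, n5, n6}

Sat(¬wait) = {n3, n5, n7}
Sat(¬crit) = {n0, n1, n3, n5}
Sat(¬wait ∨ ¬crit) = {n0, n1, n3, n5, n7}
E[wait U idle]: least fixpoint, start Z0 = Sat(idle) = {n1, n3, n5}, add states in Sat(wait) with some successor in Z. Z1 = {n1, n2, n3, n4, n5}; Z2 = {n0, n1, n2, n3, n4, n5, n6}; fixed.
Sat(E[wait U idle]) = {n0, n1, n2, n3, n4, n5, n6}
Sat((¬wait ∨ ¬crit) → E[wait U idle]) = {n0, n1, n2, n3, n4, n5, n6}
Sat(AX ((¬wait ∨ ¬crit) → E[wait U idle])) = {s : every successor in {n0, n1, n2, n3, n4, n5, n6}} = {n0, n1, n2, n4, n5, n6}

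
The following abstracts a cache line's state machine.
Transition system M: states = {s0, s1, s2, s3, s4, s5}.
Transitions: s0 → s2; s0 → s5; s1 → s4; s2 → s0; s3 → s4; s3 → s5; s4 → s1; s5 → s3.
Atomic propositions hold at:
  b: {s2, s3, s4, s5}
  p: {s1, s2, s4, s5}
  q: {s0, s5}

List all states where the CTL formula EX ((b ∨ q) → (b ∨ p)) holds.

Sat(b ∨ q) = {s0, s2, s3, s4, s5}
Sat(b ∨ p) = {s1, s2, s3, s4, s5}
Sat((b ∨ q) → (b ∨ p)) = {s1, s2, s3, s4, s5}
Sat(EX ((b ∨ q) → (b ∨ p))) = {s : some successor in {s1, s2, s3, s4, s5}} = {s0, s1, s3, s4, s5}

{s0, s1, s3, s4, s5}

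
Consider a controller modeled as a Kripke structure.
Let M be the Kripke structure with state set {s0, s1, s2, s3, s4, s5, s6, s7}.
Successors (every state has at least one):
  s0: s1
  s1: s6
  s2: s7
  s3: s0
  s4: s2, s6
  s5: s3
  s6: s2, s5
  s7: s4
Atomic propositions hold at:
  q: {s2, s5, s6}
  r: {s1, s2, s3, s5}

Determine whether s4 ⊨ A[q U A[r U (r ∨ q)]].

Sat(r ∨ q) = {s1, s2, s3, s5, s6}
A[r U (r ∨ q)]: least fixpoint, start Z0 = Sat((r ∨ q)) = {s1, s2, s3, s5, s6}, add states in Sat(r) with every successor in Z. Already a fixed point.
Sat(A[r U (r ∨ q)]) = {s1, s2, s3, s5, s6}
A[q U A[r U (r ∨ q)]]: least fixpoint, start Z0 = Sat(A[r U (r ∨ q)]) = {s1, s2, s3, s5, s6}, add states in Sat(q) with every successor in Z. Already a fixed point.
Sat(A[q U A[r U (r ∨ q)]]) = {s1, s2, s3, s5, s6}
s4 ∉ Sat(A[q U A[r U (r ∨ q)]]) = {s1, s2, s3, s5, s6}, so the formula does not hold at s4.

No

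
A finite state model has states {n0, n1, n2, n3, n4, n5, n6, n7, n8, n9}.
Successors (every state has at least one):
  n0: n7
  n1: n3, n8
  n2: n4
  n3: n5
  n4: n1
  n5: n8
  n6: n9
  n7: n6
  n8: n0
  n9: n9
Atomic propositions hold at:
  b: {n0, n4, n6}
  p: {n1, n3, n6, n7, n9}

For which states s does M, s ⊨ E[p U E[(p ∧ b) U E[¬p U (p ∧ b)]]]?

{n6, n7}

Sat(p ∧ b) = {n6}
Sat(¬p) = {n0, n2, n4, n5, n8}
E[¬p U (p ∧ b)]: least fixpoint, start Z0 = Sat((p ∧ b)) = {n6}, add states in Sat(¬p) with some successor in Z. Already a fixed point.
Sat(E[¬p U (p ∧ b)]) = {n6}
E[(p ∧ b) U E[¬p U (p ∧ b)]]: least fixpoint, start Z0 = Sat(E[¬p U (p ∧ b)]) = {n6}, add states in Sat(p ∧ b) with some successor in Z. Already a fixed point.
Sat(E[(p ∧ b) U E[¬p U (p ∧ b)]]) = {n6}
E[p U E[(p ∧ b) U E[¬p U (p ∧ b)]]]: least fixpoint, start Z0 = Sat(E[(p ∧ b) U E[¬p U (p ∧ b)]]) = {n6}, add states in Sat(p) with some successor in Z. Z1 = {n6, n7}; fixed.
Sat(E[p U E[(p ∧ b) U E[¬p U (p ∧ b)]]]) = {n6, n7}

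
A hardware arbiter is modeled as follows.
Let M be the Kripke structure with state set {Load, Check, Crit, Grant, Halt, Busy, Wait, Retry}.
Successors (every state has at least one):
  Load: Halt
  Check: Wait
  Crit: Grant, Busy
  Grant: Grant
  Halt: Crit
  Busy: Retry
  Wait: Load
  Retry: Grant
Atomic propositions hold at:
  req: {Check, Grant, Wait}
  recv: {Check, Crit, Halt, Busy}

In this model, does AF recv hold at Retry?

No

AF recv: least fixpoint, start Z0 = {Check, Crit, Halt, Busy}, add states with every successor in Z. Z1 = {Load, Check, Crit, Halt, Busy}; Z2 = {Load, Check, Crit, Halt, Busy, Wait}; fixed.
Sat(AF recv) = {Load, Check, Crit, Halt, Busy, Wait}
Retry ∉ Sat(AF recv) = {Load, Check, Crit, Halt, Busy, Wait}, so the formula does not hold at Retry.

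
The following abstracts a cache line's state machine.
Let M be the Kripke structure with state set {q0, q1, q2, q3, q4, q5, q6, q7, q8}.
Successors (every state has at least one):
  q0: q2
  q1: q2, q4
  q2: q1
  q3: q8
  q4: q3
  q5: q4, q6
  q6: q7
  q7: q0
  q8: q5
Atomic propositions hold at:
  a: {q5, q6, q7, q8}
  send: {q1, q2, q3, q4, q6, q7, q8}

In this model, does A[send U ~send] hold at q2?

No

Sat(~send) = {q0, q5}
A[send U ~send]: least fixpoint, start Z0 = Sat(~send) = {q0, q5}, add states in Sat(send) with every successor in Z. Z1 = {q0, q5, q7, q8}; Z2 = {q0, q3, q5, q6, q7, q8}; Z3 = {q0, q3, q4, q5, q6, q7, q8}; fixed.
Sat(A[send U ~send]) = {q0, q3, q4, q5, q6, q7, q8}
q2 ∉ Sat(A[send U ~send]) = {q0, q3, q4, q5, q6, q7, q8}, so the formula does not hold at q2.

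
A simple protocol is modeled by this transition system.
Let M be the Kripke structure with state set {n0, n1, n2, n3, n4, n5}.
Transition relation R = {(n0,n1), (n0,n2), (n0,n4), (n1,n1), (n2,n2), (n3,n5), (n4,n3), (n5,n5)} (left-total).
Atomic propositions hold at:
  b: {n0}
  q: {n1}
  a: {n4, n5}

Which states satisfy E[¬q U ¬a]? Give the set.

{n0, n1, n2, n3, n4}

Sat(¬q) = {n0, n2, n3, n4, n5}
Sat(¬a) = {n0, n1, n2, n3}
E[¬q U ¬a]: least fixpoint, start Z0 = Sat(¬a) = {n0, n1, n2, n3}, add states in Sat(¬q) with some successor in Z. Z1 = {n0, n1, n2, n3, n4}; fixed.
Sat(E[¬q U ¬a]) = {n0, n1, n2, n3, n4}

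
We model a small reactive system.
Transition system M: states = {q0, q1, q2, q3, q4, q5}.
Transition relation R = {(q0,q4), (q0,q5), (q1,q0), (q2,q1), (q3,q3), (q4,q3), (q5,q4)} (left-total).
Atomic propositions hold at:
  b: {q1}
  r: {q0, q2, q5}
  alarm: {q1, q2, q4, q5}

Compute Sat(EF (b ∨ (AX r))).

Sat(AX r) = {s : every successor in {q0, q2, q5}} = {q1}
Sat(b ∨ (AX r)) = {q1}
EF (b ∨ (AX r)): least fixpoint, start Z0 = {q1}, add states with some successor in Z. Z1 = {q1, q2}; fixed.
Sat(EF (b ∨ (AX r))) = {q1, q2}

{q1, q2}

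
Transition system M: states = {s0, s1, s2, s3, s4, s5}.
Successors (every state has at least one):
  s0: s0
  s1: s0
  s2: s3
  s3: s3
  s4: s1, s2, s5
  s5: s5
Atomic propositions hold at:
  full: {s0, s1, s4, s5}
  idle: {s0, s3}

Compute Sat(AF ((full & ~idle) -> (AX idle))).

{s0, s1, s2, s3}

Sat(~idle) = {s1, s2, s4, s5}
Sat(full & ~idle) = {s1, s4, s5}
Sat(AX idle) = {s : every successor in {s0, s3}} = {s0, s1, s2, s3}
Sat((full & ~idle) -> (AX idle)) = {s0, s1, s2, s3}
AF ((full & ~idle) -> (AX idle)): least fixpoint, start Z0 = {s0, s1, s2, s3}, add states with every successor in Z. Already a fixed point.
Sat(AF ((full & ~idle) -> (AX idle))) = {s0, s1, s2, s3}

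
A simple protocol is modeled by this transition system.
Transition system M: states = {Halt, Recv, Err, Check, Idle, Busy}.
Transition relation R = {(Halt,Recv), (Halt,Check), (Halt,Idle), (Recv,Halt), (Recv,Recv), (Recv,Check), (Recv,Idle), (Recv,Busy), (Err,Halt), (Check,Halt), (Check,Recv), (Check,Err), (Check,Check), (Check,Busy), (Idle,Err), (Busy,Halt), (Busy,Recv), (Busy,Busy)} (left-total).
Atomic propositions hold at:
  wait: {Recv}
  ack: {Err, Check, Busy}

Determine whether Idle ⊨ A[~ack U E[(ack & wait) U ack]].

Sat(~ack) = {Halt, Recv, Idle}
Sat(ack & wait) = ∅
E[(ack & wait) U ack]: least fixpoint, start Z0 = Sat(ack) = {Err, Check, Busy}, add states in Sat(ack & wait) with some successor in Z. Already a fixed point.
Sat(E[(ack & wait) U ack]) = {Err, Check, Busy}
A[~ack U E[(ack & wait) U ack]]: least fixpoint, start Z0 = Sat(E[(ack & wait) U ack]) = {Err, Check, Busy}, add states in Sat(~ack) with every successor in Z. Z1 = {Err, Check, Idle, Busy}; fixed.
Sat(A[~ack U E[(ack & wait) U ack]]) = {Err, Check, Idle, Busy}
Idle ∈ Sat(A[~ack U E[(ack & wait) U ack]]) = {Err, Check, Idle, Busy}, so the formula holds at Idle.

Yes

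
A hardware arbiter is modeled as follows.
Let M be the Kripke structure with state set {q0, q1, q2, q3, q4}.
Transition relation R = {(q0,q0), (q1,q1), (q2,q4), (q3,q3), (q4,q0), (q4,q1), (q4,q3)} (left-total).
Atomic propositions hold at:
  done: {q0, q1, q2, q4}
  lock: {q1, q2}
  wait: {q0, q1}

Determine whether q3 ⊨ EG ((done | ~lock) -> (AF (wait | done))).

Sat(~lock) = {q0, q3, q4}
Sat(done | ~lock) = {q0, q1, q2, q3, q4}
Sat(wait | done) = {q0, q1, q2, q4}
AF (wait | done): least fixpoint, start Z0 = {q0, q1, q2, q4}, add states with every successor in Z. Already a fixed point.
Sat(AF (wait | done)) = {q0, q1, q2, q4}
Sat((done | ~lock) -> (AF (wait | done))) = {q0, q1, q2, q4}
EG ((done | ~lock) -> (AF (wait | done))): greatest fixpoint, start Z0 = {q0, q1, q2, q4}, keep only states in Sat with some successor in Z. Already a fixed point.
Sat(EG ((done | ~lock) -> (AF (wait | done)))) = {q0, q1, q2, q4}
q3 ∉ Sat(EG ((done | ~lock) -> (AF (wait | done)))) = {q0, q1, q2, q4}, so the formula does not hold at q3.

No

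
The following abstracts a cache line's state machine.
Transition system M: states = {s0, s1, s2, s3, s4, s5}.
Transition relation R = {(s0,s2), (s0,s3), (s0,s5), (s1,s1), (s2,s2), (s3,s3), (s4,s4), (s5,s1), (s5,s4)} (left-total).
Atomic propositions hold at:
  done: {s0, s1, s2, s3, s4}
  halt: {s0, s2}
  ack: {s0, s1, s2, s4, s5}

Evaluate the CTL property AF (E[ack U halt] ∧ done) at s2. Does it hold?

Yes

E[ack U halt]: least fixpoint, start Z0 = Sat(halt) = {s0, s2}, add states in Sat(ack) with some successor in Z. Already a fixed point.
Sat(E[ack U halt]) = {s0, s2}
Sat(E[ack U halt] ∧ done) = {s0, s2}
AF (E[ack U halt] ∧ done): least fixpoint, start Z0 = {s0, s2}, add states with every successor in Z. Already a fixed point.
Sat(AF (E[ack U halt] ∧ done)) = {s0, s2}
s2 ∈ Sat(AF (E[ack U halt] ∧ done)) = {s0, s2}, so the formula holds at s2.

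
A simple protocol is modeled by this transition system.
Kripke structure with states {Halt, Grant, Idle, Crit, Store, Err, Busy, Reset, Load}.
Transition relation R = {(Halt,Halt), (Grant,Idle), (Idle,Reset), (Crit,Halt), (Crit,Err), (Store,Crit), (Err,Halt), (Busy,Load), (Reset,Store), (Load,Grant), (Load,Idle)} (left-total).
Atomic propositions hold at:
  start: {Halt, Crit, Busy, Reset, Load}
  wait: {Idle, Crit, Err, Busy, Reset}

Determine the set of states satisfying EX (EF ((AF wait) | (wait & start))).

{Grant, Idle, Crit, Store, Busy, Reset, Load}

AF wait: least fixpoint, start Z0 = {Idle, Crit, Err, Busy, Reset}, add states with every successor in Z. Z1 = {Grant, Idle, Crit, Store, Err, Busy, Reset}; Z2 = {Grant, Idle, Crit, Store, Err, Busy, Reset, Load}; fixed.
Sat(AF wait) = {Grant, Idle, Crit, Store, Err, Busy, Reset, Load}
Sat(wait & start) = {Crit, Busy, Reset}
Sat((AF wait) | (wait & start)) = {Grant, Idle, Crit, Store, Err, Busy, Reset, Load}
EF ((AF wait) | (wait & start)): least fixpoint, start Z0 = {Grant, Idle, Crit, Store, Err, Busy, Reset, Load}, add states with some successor in Z. Already a fixed point.
Sat(EF ((AF wait) | (wait & start))) = {Grant, Idle, Crit, Store, Err, Busy, Reset, Load}
Sat(EX (EF ((AF wait) | (wait & start)))) = {s : some successor in {Grant, Idle, Crit, Store, Err, Busy, Reset, Load}} = {Grant, Idle, Crit, Store, Busy, Reset, Load}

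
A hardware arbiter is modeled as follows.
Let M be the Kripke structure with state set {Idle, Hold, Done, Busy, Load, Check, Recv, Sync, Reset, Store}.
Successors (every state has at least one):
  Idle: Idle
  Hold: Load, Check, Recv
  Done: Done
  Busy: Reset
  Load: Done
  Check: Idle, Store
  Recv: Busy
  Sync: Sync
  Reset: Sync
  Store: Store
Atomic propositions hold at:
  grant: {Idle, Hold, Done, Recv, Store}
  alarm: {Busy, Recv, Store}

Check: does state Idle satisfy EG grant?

EG grant: greatest fixpoint, start Z0 = {Idle, Hold, Done, Recv, Store}, keep only states in Sat with some successor in Z. Z1 = {Idle, Hold, Done, Store}; Z2 = {Idle, Done, Store}; fixed.
Sat(EG grant) = {Idle, Done, Store}
Idle ∈ Sat(EG grant) = {Idle, Done, Store}, so the formula holds at Idle.

Yes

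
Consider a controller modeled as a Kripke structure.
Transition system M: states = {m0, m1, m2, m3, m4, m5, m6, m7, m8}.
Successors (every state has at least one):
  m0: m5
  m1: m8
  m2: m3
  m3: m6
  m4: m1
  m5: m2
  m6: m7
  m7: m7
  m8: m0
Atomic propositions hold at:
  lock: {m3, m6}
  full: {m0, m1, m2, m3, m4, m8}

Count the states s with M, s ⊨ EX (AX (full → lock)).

Sat(full → lock) = {m3, m5, m6, m7}
Sat(AX (full → lock)) = {s : every successor in {m3, m5, m6, m7}} = {m0, m2, m3, m6, m7}
Sat(EX (AX (full → lock))) = {s : some successor in {m0, m2, m3, m6, m7}} = {m2, m3, m5, m6, m7, m8}
|Sat(EX (AX (full → lock)))| = |{m2, m3, m5, m6, m7, m8}| = 6.

6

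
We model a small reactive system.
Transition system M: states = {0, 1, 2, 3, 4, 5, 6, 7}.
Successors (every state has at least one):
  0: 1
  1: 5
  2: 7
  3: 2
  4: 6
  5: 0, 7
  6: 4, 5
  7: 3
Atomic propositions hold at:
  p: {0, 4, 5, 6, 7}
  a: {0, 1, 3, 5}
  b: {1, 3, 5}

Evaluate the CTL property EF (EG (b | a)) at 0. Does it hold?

Sat(b | a) = {0, 1, 3, 5}
EG (b | a): greatest fixpoint, start Z0 = {0, 1, 3, 5}, keep only states in Sat with some successor in Z. Z1 = {0, 1, 5}; fixed.
Sat(EG (b | a)) = {0, 1, 5}
EF (EG (b | a)): least fixpoint, start Z0 = {0, 1, 5}, add states with some successor in Z. Z1 = {0, 1, 5, 6}; Z2 = {0, 1, 4, 5, 6}; fixed.
Sat(EF (EG (b | a))) = {0, 1, 4, 5, 6}
0 ∈ Sat(EF (EG (b | a))) = {0, 1, 4, 5, 6}, so the formula holds at 0.

Yes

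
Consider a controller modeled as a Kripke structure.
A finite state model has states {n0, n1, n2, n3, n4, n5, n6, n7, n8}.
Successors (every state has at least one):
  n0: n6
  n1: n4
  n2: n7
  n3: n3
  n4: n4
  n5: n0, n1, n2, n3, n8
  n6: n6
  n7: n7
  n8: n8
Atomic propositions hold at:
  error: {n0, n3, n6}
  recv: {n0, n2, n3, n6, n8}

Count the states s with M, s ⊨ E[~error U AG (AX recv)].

Sat(~error) = {n1, n2, n4, n5, n7, n8}
Sat(AX recv) = {s : every successor in {n0, n2, n3, n6, n8}} = {n0, n3, n6, n8}
AG (AX recv): greatest fixpoint, start Z0 = {n0, n3, n6, n8}, keep only states in Sat with every successor in Z. Already a fixed point.
Sat(AG (AX recv)) = {n0, n3, n6, n8}
E[~error U AG (AX recv)]: least fixpoint, start Z0 = Sat(AG (AX recv)) = {n0, n3, n6, n8}, add states in Sat(~error) with some successor in Z. Z1 = {n0, n3, n5, n6, n8}; fixed.
Sat(E[~error U AG (AX recv)]) = {n0, n3, n5, n6, n8}
|Sat(E[~error U AG (AX recv)])| = |{n0, n3, n5, n6, n8}| = 5.

5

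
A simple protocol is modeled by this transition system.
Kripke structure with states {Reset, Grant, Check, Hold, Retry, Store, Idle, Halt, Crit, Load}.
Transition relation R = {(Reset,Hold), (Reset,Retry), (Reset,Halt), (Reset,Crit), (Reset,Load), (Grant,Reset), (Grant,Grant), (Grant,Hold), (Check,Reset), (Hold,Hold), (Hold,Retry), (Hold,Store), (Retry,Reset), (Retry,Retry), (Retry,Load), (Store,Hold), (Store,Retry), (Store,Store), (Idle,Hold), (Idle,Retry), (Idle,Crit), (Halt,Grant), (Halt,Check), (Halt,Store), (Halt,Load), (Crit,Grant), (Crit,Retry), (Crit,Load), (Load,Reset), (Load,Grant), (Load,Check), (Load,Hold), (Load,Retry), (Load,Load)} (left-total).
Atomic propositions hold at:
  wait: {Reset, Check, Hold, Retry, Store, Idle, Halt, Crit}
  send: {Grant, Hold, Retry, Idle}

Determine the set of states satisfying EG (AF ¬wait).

{Grant, Load}

Sat(¬wait) = {Grant, Load}
AF ¬wait: least fixpoint, start Z0 = {Grant, Load}, add states with every successor in Z. Already a fixed point.
Sat(AF ¬wait) = {Grant, Load}
EG (AF ¬wait): greatest fixpoint, start Z0 = {Grant, Load}, keep only states in Sat with some successor in Z. Already a fixed point.
Sat(EG (AF ¬wait)) = {Grant, Load}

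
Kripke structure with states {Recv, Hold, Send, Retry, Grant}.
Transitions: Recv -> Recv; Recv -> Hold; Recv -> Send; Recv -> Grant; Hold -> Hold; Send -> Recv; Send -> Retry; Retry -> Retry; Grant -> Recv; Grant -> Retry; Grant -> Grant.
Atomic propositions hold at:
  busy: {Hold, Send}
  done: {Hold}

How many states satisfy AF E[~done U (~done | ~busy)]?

Sat(~done) = {Recv, Send, Retry, Grant}
Sat(~busy) = {Recv, Retry, Grant}
Sat(~done | ~busy) = {Recv, Send, Retry, Grant}
E[~done U (~done | ~busy)]: least fixpoint, start Z0 = Sat((~done | ~busy)) = {Recv, Send, Retry, Grant}, add states in Sat(~done) with some successor in Z. Already a fixed point.
Sat(E[~done U (~done | ~busy)]) = {Recv, Send, Retry, Grant}
AF E[~done U (~done | ~busy)]: least fixpoint, start Z0 = {Recv, Send, Retry, Grant}, add states with every successor in Z. Already a fixed point.
Sat(AF E[~done U (~done | ~busy)]) = {Recv, Send, Retry, Grant}
|Sat(AF E[~done U (~done | ~busy)])| = |{Recv, Send, Retry, Grant}| = 4.

4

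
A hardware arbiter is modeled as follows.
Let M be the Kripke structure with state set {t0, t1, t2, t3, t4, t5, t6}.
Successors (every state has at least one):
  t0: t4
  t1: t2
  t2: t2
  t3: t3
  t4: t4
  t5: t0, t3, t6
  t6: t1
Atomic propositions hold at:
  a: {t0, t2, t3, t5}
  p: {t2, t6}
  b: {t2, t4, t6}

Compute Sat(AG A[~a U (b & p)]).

Sat(~a) = {t1, t4, t6}
Sat(b & p) = {t2, t6}
A[~a U (b & p)]: least fixpoint, start Z0 = Sat((b & p)) = {t2, t6}, add states in Sat(~a) with every successor in Z. Z1 = {t1, t2, t6}; fixed.
Sat(A[~a U (b & p)]) = {t1, t2, t6}
AG A[~a U (b & p)]: greatest fixpoint, start Z0 = {t1, t2, t6}, keep only states in Sat with every successor in Z. Already a fixed point.
Sat(AG A[~a U (b & p)]) = {t1, t2, t6}

{t1, t2, t6}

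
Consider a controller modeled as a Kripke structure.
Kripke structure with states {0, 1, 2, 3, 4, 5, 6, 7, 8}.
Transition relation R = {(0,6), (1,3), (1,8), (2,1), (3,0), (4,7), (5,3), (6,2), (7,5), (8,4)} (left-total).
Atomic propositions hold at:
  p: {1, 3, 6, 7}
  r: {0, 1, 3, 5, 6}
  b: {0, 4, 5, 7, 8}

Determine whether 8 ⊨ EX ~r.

Yes

Sat(~r) = {2, 4, 7, 8}
Sat(EX ~r) = {s : some successor in {2, 4, 7, 8}} = {1, 4, 6, 8}
8 ∈ Sat(EX ~r) = {1, 4, 6, 8}, so the formula holds at 8.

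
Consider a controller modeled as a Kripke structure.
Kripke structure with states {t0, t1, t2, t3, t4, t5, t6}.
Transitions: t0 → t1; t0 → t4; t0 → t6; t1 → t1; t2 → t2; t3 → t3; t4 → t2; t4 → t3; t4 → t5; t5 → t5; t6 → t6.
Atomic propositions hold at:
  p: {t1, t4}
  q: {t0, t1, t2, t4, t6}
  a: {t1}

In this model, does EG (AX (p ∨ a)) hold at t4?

Sat(p ∨ a) = {t1, t4}
Sat(AX (p ∨ a)) = {s : every successor in {t1, t4}} = {t1}
EG (AX (p ∨ a)): greatest fixpoint, start Z0 = {t1}, keep only states in Sat with some successor in Z. Already a fixed point.
Sat(EG (AX (p ∨ a))) = {t1}
t4 ∉ Sat(EG (AX (p ∨ a))) = {t1}, so the formula does not hold at t4.

No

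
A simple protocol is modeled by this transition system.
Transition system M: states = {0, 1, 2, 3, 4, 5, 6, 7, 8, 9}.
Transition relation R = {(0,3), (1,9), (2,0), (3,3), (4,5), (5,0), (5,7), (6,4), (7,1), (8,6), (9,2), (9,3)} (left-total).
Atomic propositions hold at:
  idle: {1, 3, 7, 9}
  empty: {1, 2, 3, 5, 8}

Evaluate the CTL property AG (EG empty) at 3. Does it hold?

Yes

EG empty: greatest fixpoint, start Z0 = {1, 2, 3, 5, 8}, keep only states in Sat with some successor in Z. Z1 = {3}; fixed.
Sat(EG empty) = {3}
AG (EG empty): greatest fixpoint, start Z0 = {3}, keep only states in Sat with every successor in Z. Already a fixed point.
Sat(AG (EG empty)) = {3}
3 ∈ Sat(AG (EG empty)) = {3}, so the formula holds at 3.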